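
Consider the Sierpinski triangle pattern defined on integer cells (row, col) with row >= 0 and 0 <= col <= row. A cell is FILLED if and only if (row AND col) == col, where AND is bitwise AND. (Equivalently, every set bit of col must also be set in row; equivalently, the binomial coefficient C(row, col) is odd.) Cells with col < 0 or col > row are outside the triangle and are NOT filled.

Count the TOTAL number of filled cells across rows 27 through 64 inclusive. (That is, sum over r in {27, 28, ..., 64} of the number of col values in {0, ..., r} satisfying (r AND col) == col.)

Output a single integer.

Answer: 576

Derivation:
r27=11011 pc4: +16 =16
r28=11100 pc3: +8 =24
r29=11101 pc4: +16 =40
r30=11110 pc4: +16 =56
r31=11111 pc5: +32 =88
r32=100000 pc1: +2 =90
r33=100001 pc2: +4 =94
r34=100010 pc2: +4 =98
r35=100011 pc3: +8 =106
r36=100100 pc2: +4 =110
r37=100101 pc3: +8 =118
r38=100110 pc3: +8 =126
r39=100111 pc4: +16 =142
r40=101000 pc2: +4 =146
r41=101001 pc3: +8 =154
r42=101010 pc3: +8 =162
r43=101011 pc4: +16 =178
r44=101100 pc3: +8 =186
r45=101101 pc4: +16 =202
r46=101110 pc4: +16 =218
r47=101111 pc5: +32 =250
r48=110000 pc2: +4 =254
r49=110001 pc3: +8 =262
r50=110010 pc3: +8 =270
r51=110011 pc4: +16 =286
r52=110100 pc3: +8 =294
r53=110101 pc4: +16 =310
r54=110110 pc4: +16 =326
r55=110111 pc5: +32 =358
r56=111000 pc3: +8 =366
r57=111001 pc4: +16 =382
r58=111010 pc4: +16 =398
r59=111011 pc5: +32 =430
r60=111100 pc4: +16 =446
r61=111101 pc5: +32 =478
r62=111110 pc5: +32 =510
r63=111111 pc6: +64 =574
r64=1000000 pc1: +2 =576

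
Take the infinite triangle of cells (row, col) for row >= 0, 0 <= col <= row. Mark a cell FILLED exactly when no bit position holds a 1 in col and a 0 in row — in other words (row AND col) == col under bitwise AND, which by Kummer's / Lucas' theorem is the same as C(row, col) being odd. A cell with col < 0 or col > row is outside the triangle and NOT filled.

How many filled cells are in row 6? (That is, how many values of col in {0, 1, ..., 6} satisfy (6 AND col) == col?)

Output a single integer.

Answer: 4

Derivation:
6 in binary = 110
popcount(6) = number of 1-bits in 110 = 2
A col c satisfies (6 AND c) == c iff every set bit of c is also set in 6; each of the 2 set bits of 6 can independently be on or off in c.
count = 2^2 = 4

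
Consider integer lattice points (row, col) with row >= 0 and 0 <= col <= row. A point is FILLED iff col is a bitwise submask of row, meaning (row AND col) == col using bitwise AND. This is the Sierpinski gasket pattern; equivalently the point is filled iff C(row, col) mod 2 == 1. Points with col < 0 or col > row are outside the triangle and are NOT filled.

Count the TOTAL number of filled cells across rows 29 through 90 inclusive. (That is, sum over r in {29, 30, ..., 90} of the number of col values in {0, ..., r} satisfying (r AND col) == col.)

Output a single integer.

Answer: 860

Derivation:
r29=11101 pc4: +16 =16
r30=11110 pc4: +16 =32
r31=11111 pc5: +32 =64
r32=100000 pc1: +2 =66
r33=100001 pc2: +4 =70
r34=100010 pc2: +4 =74
r35=100011 pc3: +8 =82
r36=100100 pc2: +4 =86
r37=100101 pc3: +8 =94
r38=100110 pc3: +8 =102
r39=100111 pc4: +16 =118
r40=101000 pc2: +4 =122
r41=101001 pc3: +8 =130
r42=101010 pc3: +8 =138
r43=101011 pc4: +16 =154
r44=101100 pc3: +8 =162
r45=101101 pc4: +16 =178
r46=101110 pc4: +16 =194
r47=101111 pc5: +32 =226
r48=110000 pc2: +4 =230
r49=110001 pc3: +8 =238
r50=110010 pc3: +8 =246
r51=110011 pc4: +16 =262
r52=110100 pc3: +8 =270
r53=110101 pc4: +16 =286
r54=110110 pc4: +16 =302
r55=110111 pc5: +32 =334
r56=111000 pc3: +8 =342
r57=111001 pc4: +16 =358
r58=111010 pc4: +16 =374
r59=111011 pc5: +32 =406
r60=111100 pc4: +16 =422
r61=111101 pc5: +32 =454
r62=111110 pc5: +32 =486
r63=111111 pc6: +64 =550
r64=1000000 pc1: +2 =552
r65=1000001 pc2: +4 =556
r66=1000010 pc2: +4 =560
r67=1000011 pc3: +8 =568
r68=1000100 pc2: +4 =572
r69=1000101 pc3: +8 =580
r70=1000110 pc3: +8 =588
r71=1000111 pc4: +16 =604
r72=1001000 pc2: +4 =608
r73=1001001 pc3: +8 =616
r74=1001010 pc3: +8 =624
r75=1001011 pc4: +16 =640
r76=1001100 pc3: +8 =648
r77=1001101 pc4: +16 =664
r78=1001110 pc4: +16 =680
r79=1001111 pc5: +32 =712
r80=1010000 pc2: +4 =716
r81=1010001 pc3: +8 =724
r82=1010010 pc3: +8 =732
r83=1010011 pc4: +16 =748
r84=1010100 pc3: +8 =756
r85=1010101 pc4: +16 =772
r86=1010110 pc4: +16 =788
r87=1010111 pc5: +32 =820
r88=1011000 pc3: +8 =828
r89=1011001 pc4: +16 =844
r90=1011010 pc4: +16 =860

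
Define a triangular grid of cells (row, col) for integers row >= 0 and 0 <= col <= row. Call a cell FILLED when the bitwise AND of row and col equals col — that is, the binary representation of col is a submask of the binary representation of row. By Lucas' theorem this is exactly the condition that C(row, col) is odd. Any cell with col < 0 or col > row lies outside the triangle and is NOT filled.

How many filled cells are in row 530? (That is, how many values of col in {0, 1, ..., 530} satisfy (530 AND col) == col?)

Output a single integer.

530 in binary = 1000010010
popcount(530) = number of 1-bits in 1000010010 = 3
A col c satisfies (530 AND c) == c iff every set bit of c is also set in 530; each of the 3 set bits of 530 can independently be on or off in c.
count = 2^3 = 8

Answer: 8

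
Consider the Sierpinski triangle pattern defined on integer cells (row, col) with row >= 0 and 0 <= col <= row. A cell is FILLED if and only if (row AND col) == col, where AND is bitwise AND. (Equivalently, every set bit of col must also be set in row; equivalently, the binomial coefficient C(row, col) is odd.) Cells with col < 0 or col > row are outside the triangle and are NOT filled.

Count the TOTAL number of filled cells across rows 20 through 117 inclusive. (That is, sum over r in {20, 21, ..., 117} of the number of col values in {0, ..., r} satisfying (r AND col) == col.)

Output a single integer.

r20=10100 pc2: +4 =4
r21=10101 pc3: +8 =12
r22=10110 pc3: +8 =20
r23=10111 pc4: +16 =36
r24=11000 pc2: +4 =40
r25=11001 pc3: +8 =48
r26=11010 pc3: +8 =56
r27=11011 pc4: +16 =72
r28=11100 pc3: +8 =80
r29=11101 pc4: +16 =96
r30=11110 pc4: +16 =112
r31=11111 pc5: +32 =144
r32=100000 pc1: +2 =146
r33=100001 pc2: +4 =150
r34=100010 pc2: +4 =154
r35=100011 pc3: +8 =162
r36=100100 pc2: +4 =166
r37=100101 pc3: +8 =174
r38=100110 pc3: +8 =182
r39=100111 pc4: +16 =198
r40=101000 pc2: +4 =202
r41=101001 pc3: +8 =210
r42=101010 pc3: +8 =218
r43=101011 pc4: +16 =234
r44=101100 pc3: +8 =242
r45=101101 pc4: +16 =258
r46=101110 pc4: +16 =274
r47=101111 pc5: +32 =306
r48=110000 pc2: +4 =310
r49=110001 pc3: +8 =318
r50=110010 pc3: +8 =326
r51=110011 pc4: +16 =342
r52=110100 pc3: +8 =350
r53=110101 pc4: +16 =366
r54=110110 pc4: +16 =382
r55=110111 pc5: +32 =414
r56=111000 pc3: +8 =422
r57=111001 pc4: +16 =438
r58=111010 pc4: +16 =454
r59=111011 pc5: +32 =486
r60=111100 pc4: +16 =502
r61=111101 pc5: +32 =534
r62=111110 pc5: +32 =566
r63=111111 pc6: +64 =630
r64=1000000 pc1: +2 =632
r65=1000001 pc2: +4 =636
r66=1000010 pc2: +4 =640
r67=1000011 pc3: +8 =648
r68=1000100 pc2: +4 =652
r69=1000101 pc3: +8 =660
r70=1000110 pc3: +8 =668
r71=1000111 pc4: +16 =684
r72=1001000 pc2: +4 =688
r73=1001001 pc3: +8 =696
r74=1001010 pc3: +8 =704
r75=1001011 pc4: +16 =720
r76=1001100 pc3: +8 =728
r77=1001101 pc4: +16 =744
r78=1001110 pc4: +16 =760
r79=1001111 pc5: +32 =792
r80=1010000 pc2: +4 =796
r81=1010001 pc3: +8 =804
r82=1010010 pc3: +8 =812
r83=1010011 pc4: +16 =828
r84=1010100 pc3: +8 =836
r85=1010101 pc4: +16 =852
r86=1010110 pc4: +16 =868
r87=1010111 pc5: +32 =900
r88=1011000 pc3: +8 =908
r89=1011001 pc4: +16 =924
r90=1011010 pc4: +16 =940
r91=1011011 pc5: +32 =972
r92=1011100 pc4: +16 =988
r93=1011101 pc5: +32 =1020
r94=1011110 pc5: +32 =1052
r95=1011111 pc6: +64 =1116
r96=1100000 pc2: +4 =1120
r97=1100001 pc3: +8 =1128
r98=1100010 pc3: +8 =1136
r99=1100011 pc4: +16 =1152
r100=1100100 pc3: +8 =1160
r101=1100101 pc4: +16 =1176
r102=1100110 pc4: +16 =1192
r103=1100111 pc5: +32 =1224
r104=1101000 pc3: +8 =1232
r105=1101001 pc4: +16 =1248
r106=1101010 pc4: +16 =1264
r107=1101011 pc5: +32 =1296
r108=1101100 pc4: +16 =1312
r109=1101101 pc5: +32 =1344
r110=1101110 pc5: +32 =1376
r111=1101111 pc6: +64 =1440
r112=1110000 pc3: +8 =1448
r113=1110001 pc4: +16 =1464
r114=1110010 pc4: +16 =1480
r115=1110011 pc5: +32 =1512
r116=1110100 pc4: +16 =1528
r117=1110101 pc5: +32 =1560

Answer: 1560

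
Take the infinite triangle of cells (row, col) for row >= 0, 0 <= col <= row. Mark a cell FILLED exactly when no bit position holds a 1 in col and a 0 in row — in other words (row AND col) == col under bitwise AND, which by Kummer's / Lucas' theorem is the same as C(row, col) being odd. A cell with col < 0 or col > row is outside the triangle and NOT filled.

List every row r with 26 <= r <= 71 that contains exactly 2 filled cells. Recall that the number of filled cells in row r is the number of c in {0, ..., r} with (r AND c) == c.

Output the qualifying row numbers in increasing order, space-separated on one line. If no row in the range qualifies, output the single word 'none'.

Row r has 2^popcount(r) filled cells, so we need popcount(r) = log2(2) = 1.
Scan r = 26..71 and keep those with exactly 1 one-bits:
r=26=11010 popcount=3 -> skip
r=27=11011 popcount=4 -> skip
r=28=11100 popcount=3 -> skip
r=29=11101 popcount=4 -> skip
r=30=11110 popcount=4 -> skip
r=31=11111 popcount=5 -> skip
r=32=100000 popcount=1 -> KEEP
r=33=100001 popcount=2 -> skip
r=34=100010 popcount=2 -> skip
r=35=100011 popcount=3 -> skip
r=36=100100 popcount=2 -> skip
r=37=100101 popcount=3 -> skip
r=38=100110 popcount=3 -> skip
r=39=100111 popcount=4 -> skip
r=40=101000 popcount=2 -> skip
r=41=101001 popcount=3 -> skip
r=42=101010 popcount=3 -> skip
r=43=101011 popcount=4 -> skip
r=44=101100 popcount=3 -> skip
r=45=101101 popcount=4 -> skip
r=46=101110 popcount=4 -> skip
r=47=101111 popcount=5 -> skip
r=48=110000 popcount=2 -> skip
r=49=110001 popcount=3 -> skip
r=50=110010 popcount=3 -> skip
r=51=110011 popcount=4 -> skip
r=52=110100 popcount=3 -> skip
r=53=110101 popcount=4 -> skip
r=54=110110 popcount=4 -> skip
r=55=110111 popcount=5 -> skip
r=56=111000 popcount=3 -> skip
r=57=111001 popcount=4 -> skip
r=58=111010 popcount=4 -> skip
r=59=111011 popcount=5 -> skip
r=60=111100 popcount=4 -> skip
r=61=111101 popcount=5 -> skip
r=62=111110 popcount=5 -> skip
r=63=111111 popcount=6 -> skip
r=64=1000000 popcount=1 -> KEEP
r=65=1000001 popcount=2 -> skip
r=66=1000010 popcount=2 -> skip
r=67=1000011 popcount=3 -> skip
r=68=1000100 popcount=2 -> skip
r=69=1000101 popcount=3 -> skip
r=70=1000110 popcount=3 -> skip
r=71=1000111 popcount=4 -> skip
Kept rows: 32 64

Answer: 32 64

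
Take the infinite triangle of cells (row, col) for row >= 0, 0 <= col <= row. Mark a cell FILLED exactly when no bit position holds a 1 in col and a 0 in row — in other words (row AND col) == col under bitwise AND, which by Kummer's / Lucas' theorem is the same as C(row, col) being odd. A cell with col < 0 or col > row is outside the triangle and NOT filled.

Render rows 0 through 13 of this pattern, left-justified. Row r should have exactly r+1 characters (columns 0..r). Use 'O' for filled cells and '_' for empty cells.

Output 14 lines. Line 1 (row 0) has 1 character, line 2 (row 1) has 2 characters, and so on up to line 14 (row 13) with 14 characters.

r0=0: O
r1=1: OO
r2=10: O_O
r3=11: OOOO
r4=100: O___O
r5=101: OO__OO
r6=110: O_O_O_O
r7=111: OOOOOOOO
r8=1000: O_______O
r9=1001: OO______OO
r10=1010: O_O_____O_O
r11=1011: OOOO____OOOO
r12=1100: O___O___O___O
r13=1101: OO__OO__OO__OO

Answer: O
OO
O_O
OOOO
O___O
OO__OO
O_O_O_O
OOOOOOOO
O_______O
OO______OO
O_O_____O_O
OOOO____OOOO
O___O___O___O
OO__OO__OO__OO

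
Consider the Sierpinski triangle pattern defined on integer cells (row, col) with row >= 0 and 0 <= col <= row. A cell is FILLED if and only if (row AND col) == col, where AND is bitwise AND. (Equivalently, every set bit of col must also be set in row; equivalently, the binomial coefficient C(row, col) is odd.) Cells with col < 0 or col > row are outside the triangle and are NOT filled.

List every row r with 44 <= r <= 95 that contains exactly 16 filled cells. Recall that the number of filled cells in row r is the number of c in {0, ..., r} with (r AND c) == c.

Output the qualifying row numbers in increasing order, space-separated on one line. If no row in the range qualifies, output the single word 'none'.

Row r has 2^popcount(r) filled cells, so we need popcount(r) = log2(16) = 4.
Scan r = 44..95 and keep those with exactly 4 one-bits:
r=44=101100 popcount=3 -> skip
r=45=101101 popcount=4 -> KEEP
r=46=101110 popcount=4 -> KEEP
r=47=101111 popcount=5 -> skip
r=48=110000 popcount=2 -> skip
r=49=110001 popcount=3 -> skip
r=50=110010 popcount=3 -> skip
r=51=110011 popcount=4 -> KEEP
r=52=110100 popcount=3 -> skip
r=53=110101 popcount=4 -> KEEP
r=54=110110 popcount=4 -> KEEP
r=55=110111 popcount=5 -> skip
r=56=111000 popcount=3 -> skip
r=57=111001 popcount=4 -> KEEP
r=58=111010 popcount=4 -> KEEP
r=59=111011 popcount=5 -> skip
r=60=111100 popcount=4 -> KEEP
r=61=111101 popcount=5 -> skip
r=62=111110 popcount=5 -> skip
r=63=111111 popcount=6 -> skip
r=64=1000000 popcount=1 -> skip
r=65=1000001 popcount=2 -> skip
r=66=1000010 popcount=2 -> skip
r=67=1000011 popcount=3 -> skip
r=68=1000100 popcount=2 -> skip
r=69=1000101 popcount=3 -> skip
r=70=1000110 popcount=3 -> skip
r=71=1000111 popcount=4 -> KEEP
r=72=1001000 popcount=2 -> skip
r=73=1001001 popcount=3 -> skip
r=74=1001010 popcount=3 -> skip
r=75=1001011 popcount=4 -> KEEP
r=76=1001100 popcount=3 -> skip
r=77=1001101 popcount=4 -> KEEP
r=78=1001110 popcount=4 -> KEEP
r=79=1001111 popcount=5 -> skip
r=80=1010000 popcount=2 -> skip
r=81=1010001 popcount=3 -> skip
r=82=1010010 popcount=3 -> skip
r=83=1010011 popcount=4 -> KEEP
r=84=1010100 popcount=3 -> skip
r=85=1010101 popcount=4 -> KEEP
r=86=1010110 popcount=4 -> KEEP
r=87=1010111 popcount=5 -> skip
r=88=1011000 popcount=3 -> skip
r=89=1011001 popcount=4 -> KEEP
r=90=1011010 popcount=4 -> KEEP
r=91=1011011 popcount=5 -> skip
r=92=1011100 popcount=4 -> KEEP
r=93=1011101 popcount=5 -> skip
r=94=1011110 popcount=5 -> skip
r=95=1011111 popcount=6 -> skip
Kept rows: 45 46 51 53 54 57 58 60 71 75 77 78 83 85 86 89 90 92

Answer: 45 46 51 53 54 57 58 60 71 75 77 78 83 85 86 89 90 92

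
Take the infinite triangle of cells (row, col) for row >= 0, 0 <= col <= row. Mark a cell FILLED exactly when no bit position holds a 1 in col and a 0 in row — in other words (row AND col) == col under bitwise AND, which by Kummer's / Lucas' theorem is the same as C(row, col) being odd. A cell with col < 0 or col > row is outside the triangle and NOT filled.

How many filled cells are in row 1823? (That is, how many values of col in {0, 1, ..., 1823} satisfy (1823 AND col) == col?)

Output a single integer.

Answer: 256

Derivation:
1823 in binary = 11100011111
popcount(1823) = number of 1-bits in 11100011111 = 8
A col c satisfies (1823 AND c) == c iff every set bit of c is also set in 1823; each of the 8 set bits of 1823 can independently be on or off in c.
count = 2^8 = 256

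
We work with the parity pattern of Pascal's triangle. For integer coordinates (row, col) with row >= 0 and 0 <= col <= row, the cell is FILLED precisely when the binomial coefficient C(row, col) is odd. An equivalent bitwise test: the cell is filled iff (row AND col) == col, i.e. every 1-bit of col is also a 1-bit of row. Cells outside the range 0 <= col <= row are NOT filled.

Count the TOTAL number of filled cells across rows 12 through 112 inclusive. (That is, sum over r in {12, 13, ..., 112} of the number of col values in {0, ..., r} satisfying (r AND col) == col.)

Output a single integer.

r12=1100 pc2: +4 =4
r13=1101 pc3: +8 =12
r14=1110 pc3: +8 =20
r15=1111 pc4: +16 =36
r16=10000 pc1: +2 =38
r17=10001 pc2: +4 =42
r18=10010 pc2: +4 =46
r19=10011 pc3: +8 =54
r20=10100 pc2: +4 =58
r21=10101 pc3: +8 =66
r22=10110 pc3: +8 =74
r23=10111 pc4: +16 =90
r24=11000 pc2: +4 =94
r25=11001 pc3: +8 =102
r26=11010 pc3: +8 =110
r27=11011 pc4: +16 =126
r28=11100 pc3: +8 =134
r29=11101 pc4: +16 =150
r30=11110 pc4: +16 =166
r31=11111 pc5: +32 =198
r32=100000 pc1: +2 =200
r33=100001 pc2: +4 =204
r34=100010 pc2: +4 =208
r35=100011 pc3: +8 =216
r36=100100 pc2: +4 =220
r37=100101 pc3: +8 =228
r38=100110 pc3: +8 =236
r39=100111 pc4: +16 =252
r40=101000 pc2: +4 =256
r41=101001 pc3: +8 =264
r42=101010 pc3: +8 =272
r43=101011 pc4: +16 =288
r44=101100 pc3: +8 =296
r45=101101 pc4: +16 =312
r46=101110 pc4: +16 =328
r47=101111 pc5: +32 =360
r48=110000 pc2: +4 =364
r49=110001 pc3: +8 =372
r50=110010 pc3: +8 =380
r51=110011 pc4: +16 =396
r52=110100 pc3: +8 =404
r53=110101 pc4: +16 =420
r54=110110 pc4: +16 =436
r55=110111 pc5: +32 =468
r56=111000 pc3: +8 =476
r57=111001 pc4: +16 =492
r58=111010 pc4: +16 =508
r59=111011 pc5: +32 =540
r60=111100 pc4: +16 =556
r61=111101 pc5: +32 =588
r62=111110 pc5: +32 =620
r63=111111 pc6: +64 =684
r64=1000000 pc1: +2 =686
r65=1000001 pc2: +4 =690
r66=1000010 pc2: +4 =694
r67=1000011 pc3: +8 =702
r68=1000100 pc2: +4 =706
r69=1000101 pc3: +8 =714
r70=1000110 pc3: +8 =722
r71=1000111 pc4: +16 =738
r72=1001000 pc2: +4 =742
r73=1001001 pc3: +8 =750
r74=1001010 pc3: +8 =758
r75=1001011 pc4: +16 =774
r76=1001100 pc3: +8 =782
r77=1001101 pc4: +16 =798
r78=1001110 pc4: +16 =814
r79=1001111 pc5: +32 =846
r80=1010000 pc2: +4 =850
r81=1010001 pc3: +8 =858
r82=1010010 pc3: +8 =866
r83=1010011 pc4: +16 =882
r84=1010100 pc3: +8 =890
r85=1010101 pc4: +16 =906
r86=1010110 pc4: +16 =922
r87=1010111 pc5: +32 =954
r88=1011000 pc3: +8 =962
r89=1011001 pc4: +16 =978
r90=1011010 pc4: +16 =994
r91=1011011 pc5: +32 =1026
r92=1011100 pc4: +16 =1042
r93=1011101 pc5: +32 =1074
r94=1011110 pc5: +32 =1106
r95=1011111 pc6: +64 =1170
r96=1100000 pc2: +4 =1174
r97=1100001 pc3: +8 =1182
r98=1100010 pc3: +8 =1190
r99=1100011 pc4: +16 =1206
r100=1100100 pc3: +8 =1214
r101=1100101 pc4: +16 =1230
r102=1100110 pc4: +16 =1246
r103=1100111 pc5: +32 =1278
r104=1101000 pc3: +8 =1286
r105=1101001 pc4: +16 =1302
r106=1101010 pc4: +16 =1318
r107=1101011 pc5: +32 =1350
r108=1101100 pc4: +16 =1366
r109=1101101 pc5: +32 =1398
r110=1101110 pc5: +32 =1430
r111=1101111 pc6: +64 =1494
r112=1110000 pc3: +8 =1502

Answer: 1502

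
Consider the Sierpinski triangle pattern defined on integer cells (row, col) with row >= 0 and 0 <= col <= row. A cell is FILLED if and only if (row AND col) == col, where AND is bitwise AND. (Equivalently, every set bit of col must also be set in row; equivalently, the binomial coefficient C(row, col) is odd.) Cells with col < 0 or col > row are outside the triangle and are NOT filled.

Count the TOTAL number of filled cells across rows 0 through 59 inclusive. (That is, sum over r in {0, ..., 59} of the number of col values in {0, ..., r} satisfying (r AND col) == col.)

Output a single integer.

r0=0 pc0: +1 =1
r1=1 pc1: +2 =3
r2=10 pc1: +2 =5
r3=11 pc2: +4 =9
r4=100 pc1: +2 =11
r5=101 pc2: +4 =15
r6=110 pc2: +4 =19
r7=111 pc3: +8 =27
r8=1000 pc1: +2 =29
r9=1001 pc2: +4 =33
r10=1010 pc2: +4 =37
r11=1011 pc3: +8 =45
r12=1100 pc2: +4 =49
r13=1101 pc3: +8 =57
r14=1110 pc3: +8 =65
r15=1111 pc4: +16 =81
r16=10000 pc1: +2 =83
r17=10001 pc2: +4 =87
r18=10010 pc2: +4 =91
r19=10011 pc3: +8 =99
r20=10100 pc2: +4 =103
r21=10101 pc3: +8 =111
r22=10110 pc3: +8 =119
r23=10111 pc4: +16 =135
r24=11000 pc2: +4 =139
r25=11001 pc3: +8 =147
r26=11010 pc3: +8 =155
r27=11011 pc4: +16 =171
r28=11100 pc3: +8 =179
r29=11101 pc4: +16 =195
r30=11110 pc4: +16 =211
r31=11111 pc5: +32 =243
r32=100000 pc1: +2 =245
r33=100001 pc2: +4 =249
r34=100010 pc2: +4 =253
r35=100011 pc3: +8 =261
r36=100100 pc2: +4 =265
r37=100101 pc3: +8 =273
r38=100110 pc3: +8 =281
r39=100111 pc4: +16 =297
r40=101000 pc2: +4 =301
r41=101001 pc3: +8 =309
r42=101010 pc3: +8 =317
r43=101011 pc4: +16 =333
r44=101100 pc3: +8 =341
r45=101101 pc4: +16 =357
r46=101110 pc4: +16 =373
r47=101111 pc5: +32 =405
r48=110000 pc2: +4 =409
r49=110001 pc3: +8 =417
r50=110010 pc3: +8 =425
r51=110011 pc4: +16 =441
r52=110100 pc3: +8 =449
r53=110101 pc4: +16 =465
r54=110110 pc4: +16 =481
r55=110111 pc5: +32 =513
r56=111000 pc3: +8 =521
r57=111001 pc4: +16 =537
r58=111010 pc4: +16 =553
r59=111011 pc5: +32 =585

Answer: 585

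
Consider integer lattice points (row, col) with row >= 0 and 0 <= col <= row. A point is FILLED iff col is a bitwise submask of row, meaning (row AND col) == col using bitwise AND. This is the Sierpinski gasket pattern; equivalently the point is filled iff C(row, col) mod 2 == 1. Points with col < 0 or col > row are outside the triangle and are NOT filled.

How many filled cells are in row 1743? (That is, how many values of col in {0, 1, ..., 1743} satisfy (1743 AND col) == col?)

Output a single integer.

1743 in binary = 11011001111
popcount(1743) = number of 1-bits in 11011001111 = 8
A col c satisfies (1743 AND c) == c iff every set bit of c is also set in 1743; each of the 8 set bits of 1743 can independently be on or off in c.
count = 2^8 = 256

Answer: 256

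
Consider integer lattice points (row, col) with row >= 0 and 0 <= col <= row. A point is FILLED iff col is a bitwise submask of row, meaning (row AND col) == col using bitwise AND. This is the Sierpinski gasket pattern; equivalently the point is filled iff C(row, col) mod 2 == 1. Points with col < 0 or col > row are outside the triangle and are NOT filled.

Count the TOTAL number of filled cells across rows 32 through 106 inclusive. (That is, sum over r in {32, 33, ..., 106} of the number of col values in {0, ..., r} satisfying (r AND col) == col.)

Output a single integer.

r32=100000 pc1: +2 =2
r33=100001 pc2: +4 =6
r34=100010 pc2: +4 =10
r35=100011 pc3: +8 =18
r36=100100 pc2: +4 =22
r37=100101 pc3: +8 =30
r38=100110 pc3: +8 =38
r39=100111 pc4: +16 =54
r40=101000 pc2: +4 =58
r41=101001 pc3: +8 =66
r42=101010 pc3: +8 =74
r43=101011 pc4: +16 =90
r44=101100 pc3: +8 =98
r45=101101 pc4: +16 =114
r46=101110 pc4: +16 =130
r47=101111 pc5: +32 =162
r48=110000 pc2: +4 =166
r49=110001 pc3: +8 =174
r50=110010 pc3: +8 =182
r51=110011 pc4: +16 =198
r52=110100 pc3: +8 =206
r53=110101 pc4: +16 =222
r54=110110 pc4: +16 =238
r55=110111 pc5: +32 =270
r56=111000 pc3: +8 =278
r57=111001 pc4: +16 =294
r58=111010 pc4: +16 =310
r59=111011 pc5: +32 =342
r60=111100 pc4: +16 =358
r61=111101 pc5: +32 =390
r62=111110 pc5: +32 =422
r63=111111 pc6: +64 =486
r64=1000000 pc1: +2 =488
r65=1000001 pc2: +4 =492
r66=1000010 pc2: +4 =496
r67=1000011 pc3: +8 =504
r68=1000100 pc2: +4 =508
r69=1000101 pc3: +8 =516
r70=1000110 pc3: +8 =524
r71=1000111 pc4: +16 =540
r72=1001000 pc2: +4 =544
r73=1001001 pc3: +8 =552
r74=1001010 pc3: +8 =560
r75=1001011 pc4: +16 =576
r76=1001100 pc3: +8 =584
r77=1001101 pc4: +16 =600
r78=1001110 pc4: +16 =616
r79=1001111 pc5: +32 =648
r80=1010000 pc2: +4 =652
r81=1010001 pc3: +8 =660
r82=1010010 pc3: +8 =668
r83=1010011 pc4: +16 =684
r84=1010100 pc3: +8 =692
r85=1010101 pc4: +16 =708
r86=1010110 pc4: +16 =724
r87=1010111 pc5: +32 =756
r88=1011000 pc3: +8 =764
r89=1011001 pc4: +16 =780
r90=1011010 pc4: +16 =796
r91=1011011 pc5: +32 =828
r92=1011100 pc4: +16 =844
r93=1011101 pc5: +32 =876
r94=1011110 pc5: +32 =908
r95=1011111 pc6: +64 =972
r96=1100000 pc2: +4 =976
r97=1100001 pc3: +8 =984
r98=1100010 pc3: +8 =992
r99=1100011 pc4: +16 =1008
r100=1100100 pc3: +8 =1016
r101=1100101 pc4: +16 =1032
r102=1100110 pc4: +16 =1048
r103=1100111 pc5: +32 =1080
r104=1101000 pc3: +8 =1088
r105=1101001 pc4: +16 =1104
r106=1101010 pc4: +16 =1120

Answer: 1120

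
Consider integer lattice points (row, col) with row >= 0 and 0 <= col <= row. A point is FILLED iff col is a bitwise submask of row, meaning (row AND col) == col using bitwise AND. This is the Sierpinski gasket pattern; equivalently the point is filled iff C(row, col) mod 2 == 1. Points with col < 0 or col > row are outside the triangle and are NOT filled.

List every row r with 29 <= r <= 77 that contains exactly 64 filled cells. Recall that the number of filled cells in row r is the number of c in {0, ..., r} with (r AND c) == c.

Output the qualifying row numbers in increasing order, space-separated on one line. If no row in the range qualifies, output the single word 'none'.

Row r has 2^popcount(r) filled cells, so we need popcount(r) = log2(64) = 6.
Scan r = 29..77 and keep those with exactly 6 one-bits:
r=29=11101 popcount=4 -> skip
r=30=11110 popcount=4 -> skip
r=31=11111 popcount=5 -> skip
r=32=100000 popcount=1 -> skip
r=33=100001 popcount=2 -> skip
r=34=100010 popcount=2 -> skip
r=35=100011 popcount=3 -> skip
r=36=100100 popcount=2 -> skip
r=37=100101 popcount=3 -> skip
r=38=100110 popcount=3 -> skip
r=39=100111 popcount=4 -> skip
r=40=101000 popcount=2 -> skip
r=41=101001 popcount=3 -> skip
r=42=101010 popcount=3 -> skip
r=43=101011 popcount=4 -> skip
r=44=101100 popcount=3 -> skip
r=45=101101 popcount=4 -> skip
r=46=101110 popcount=4 -> skip
r=47=101111 popcount=5 -> skip
r=48=110000 popcount=2 -> skip
r=49=110001 popcount=3 -> skip
r=50=110010 popcount=3 -> skip
r=51=110011 popcount=4 -> skip
r=52=110100 popcount=3 -> skip
r=53=110101 popcount=4 -> skip
r=54=110110 popcount=4 -> skip
r=55=110111 popcount=5 -> skip
r=56=111000 popcount=3 -> skip
r=57=111001 popcount=4 -> skip
r=58=111010 popcount=4 -> skip
r=59=111011 popcount=5 -> skip
r=60=111100 popcount=4 -> skip
r=61=111101 popcount=5 -> skip
r=62=111110 popcount=5 -> skip
r=63=111111 popcount=6 -> KEEP
r=64=1000000 popcount=1 -> skip
r=65=1000001 popcount=2 -> skip
r=66=1000010 popcount=2 -> skip
r=67=1000011 popcount=3 -> skip
r=68=1000100 popcount=2 -> skip
r=69=1000101 popcount=3 -> skip
r=70=1000110 popcount=3 -> skip
r=71=1000111 popcount=4 -> skip
r=72=1001000 popcount=2 -> skip
r=73=1001001 popcount=3 -> skip
r=74=1001010 popcount=3 -> skip
r=75=1001011 popcount=4 -> skip
r=76=1001100 popcount=3 -> skip
r=77=1001101 popcount=4 -> skip
Kept rows: 63

Answer: 63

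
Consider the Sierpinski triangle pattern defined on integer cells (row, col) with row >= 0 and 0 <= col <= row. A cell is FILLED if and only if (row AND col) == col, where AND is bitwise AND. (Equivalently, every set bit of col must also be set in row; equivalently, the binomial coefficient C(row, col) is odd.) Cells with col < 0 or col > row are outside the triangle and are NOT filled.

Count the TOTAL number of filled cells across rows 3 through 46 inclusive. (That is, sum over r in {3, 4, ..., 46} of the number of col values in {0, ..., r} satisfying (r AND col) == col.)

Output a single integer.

r3=11 pc2: +4 =4
r4=100 pc1: +2 =6
r5=101 pc2: +4 =10
r6=110 pc2: +4 =14
r7=111 pc3: +8 =22
r8=1000 pc1: +2 =24
r9=1001 pc2: +4 =28
r10=1010 pc2: +4 =32
r11=1011 pc3: +8 =40
r12=1100 pc2: +4 =44
r13=1101 pc3: +8 =52
r14=1110 pc3: +8 =60
r15=1111 pc4: +16 =76
r16=10000 pc1: +2 =78
r17=10001 pc2: +4 =82
r18=10010 pc2: +4 =86
r19=10011 pc3: +8 =94
r20=10100 pc2: +4 =98
r21=10101 pc3: +8 =106
r22=10110 pc3: +8 =114
r23=10111 pc4: +16 =130
r24=11000 pc2: +4 =134
r25=11001 pc3: +8 =142
r26=11010 pc3: +8 =150
r27=11011 pc4: +16 =166
r28=11100 pc3: +8 =174
r29=11101 pc4: +16 =190
r30=11110 pc4: +16 =206
r31=11111 pc5: +32 =238
r32=100000 pc1: +2 =240
r33=100001 pc2: +4 =244
r34=100010 pc2: +4 =248
r35=100011 pc3: +8 =256
r36=100100 pc2: +4 =260
r37=100101 pc3: +8 =268
r38=100110 pc3: +8 =276
r39=100111 pc4: +16 =292
r40=101000 pc2: +4 =296
r41=101001 pc3: +8 =304
r42=101010 pc3: +8 =312
r43=101011 pc4: +16 =328
r44=101100 pc3: +8 =336
r45=101101 pc4: +16 =352
r46=101110 pc4: +16 =368

Answer: 368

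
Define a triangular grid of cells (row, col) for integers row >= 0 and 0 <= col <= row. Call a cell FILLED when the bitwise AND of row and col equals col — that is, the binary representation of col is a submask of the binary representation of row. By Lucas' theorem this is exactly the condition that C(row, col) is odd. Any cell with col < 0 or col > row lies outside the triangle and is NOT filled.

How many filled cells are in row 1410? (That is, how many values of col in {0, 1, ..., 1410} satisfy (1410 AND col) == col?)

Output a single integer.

1410 in binary = 10110000010
popcount(1410) = number of 1-bits in 10110000010 = 4
A col c satisfies (1410 AND c) == c iff every set bit of c is also set in 1410; each of the 4 set bits of 1410 can independently be on or off in c.
count = 2^4 = 16

Answer: 16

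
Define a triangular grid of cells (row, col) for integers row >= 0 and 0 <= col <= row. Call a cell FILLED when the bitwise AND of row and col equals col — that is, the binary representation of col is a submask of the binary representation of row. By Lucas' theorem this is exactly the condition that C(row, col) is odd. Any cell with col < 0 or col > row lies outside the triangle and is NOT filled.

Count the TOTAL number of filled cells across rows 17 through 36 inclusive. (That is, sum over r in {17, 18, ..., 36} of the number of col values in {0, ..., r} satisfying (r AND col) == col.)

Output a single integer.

r17=10001 pc2: +4 =4
r18=10010 pc2: +4 =8
r19=10011 pc3: +8 =16
r20=10100 pc2: +4 =20
r21=10101 pc3: +8 =28
r22=10110 pc3: +8 =36
r23=10111 pc4: +16 =52
r24=11000 pc2: +4 =56
r25=11001 pc3: +8 =64
r26=11010 pc3: +8 =72
r27=11011 pc4: +16 =88
r28=11100 pc3: +8 =96
r29=11101 pc4: +16 =112
r30=11110 pc4: +16 =128
r31=11111 pc5: +32 =160
r32=100000 pc1: +2 =162
r33=100001 pc2: +4 =166
r34=100010 pc2: +4 =170
r35=100011 pc3: +8 =178
r36=100100 pc2: +4 =182

Answer: 182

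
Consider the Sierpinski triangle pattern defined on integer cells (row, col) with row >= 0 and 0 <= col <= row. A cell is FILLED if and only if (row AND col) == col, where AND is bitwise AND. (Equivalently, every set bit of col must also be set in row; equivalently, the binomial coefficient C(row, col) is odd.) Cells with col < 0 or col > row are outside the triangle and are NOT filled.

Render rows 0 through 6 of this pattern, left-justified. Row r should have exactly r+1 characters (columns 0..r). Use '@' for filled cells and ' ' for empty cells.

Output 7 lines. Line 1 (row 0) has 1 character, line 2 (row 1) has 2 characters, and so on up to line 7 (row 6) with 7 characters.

Answer: @
@@
@ @
@@@@
@   @
@@  @@
@ @ @ @

Derivation:
r0=0: @
r1=1: @@
r2=10: @ @
r3=11: @@@@
r4=100: @   @
r5=101: @@  @@
r6=110: @ @ @ @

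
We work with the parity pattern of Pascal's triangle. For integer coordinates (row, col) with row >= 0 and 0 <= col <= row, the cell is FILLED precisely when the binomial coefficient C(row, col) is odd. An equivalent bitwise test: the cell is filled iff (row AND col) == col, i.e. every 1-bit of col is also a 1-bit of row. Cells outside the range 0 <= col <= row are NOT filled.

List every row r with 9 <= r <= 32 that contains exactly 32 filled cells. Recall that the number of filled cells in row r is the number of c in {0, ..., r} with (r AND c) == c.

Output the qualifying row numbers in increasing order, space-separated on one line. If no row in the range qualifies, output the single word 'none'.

Row r has 2^popcount(r) filled cells, so we need popcount(r) = log2(32) = 5.
Scan r = 9..32 and keep those with exactly 5 one-bits:
r=9=1001 popcount=2 -> skip
r=10=1010 popcount=2 -> skip
r=11=1011 popcount=3 -> skip
r=12=1100 popcount=2 -> skip
r=13=1101 popcount=3 -> skip
r=14=1110 popcount=3 -> skip
r=15=1111 popcount=4 -> skip
r=16=10000 popcount=1 -> skip
r=17=10001 popcount=2 -> skip
r=18=10010 popcount=2 -> skip
r=19=10011 popcount=3 -> skip
r=20=10100 popcount=2 -> skip
r=21=10101 popcount=3 -> skip
r=22=10110 popcount=3 -> skip
r=23=10111 popcount=4 -> skip
r=24=11000 popcount=2 -> skip
r=25=11001 popcount=3 -> skip
r=26=11010 popcount=3 -> skip
r=27=11011 popcount=4 -> skip
r=28=11100 popcount=3 -> skip
r=29=11101 popcount=4 -> skip
r=30=11110 popcount=4 -> skip
r=31=11111 popcount=5 -> KEEP
r=32=100000 popcount=1 -> skip
Kept rows: 31

Answer: 31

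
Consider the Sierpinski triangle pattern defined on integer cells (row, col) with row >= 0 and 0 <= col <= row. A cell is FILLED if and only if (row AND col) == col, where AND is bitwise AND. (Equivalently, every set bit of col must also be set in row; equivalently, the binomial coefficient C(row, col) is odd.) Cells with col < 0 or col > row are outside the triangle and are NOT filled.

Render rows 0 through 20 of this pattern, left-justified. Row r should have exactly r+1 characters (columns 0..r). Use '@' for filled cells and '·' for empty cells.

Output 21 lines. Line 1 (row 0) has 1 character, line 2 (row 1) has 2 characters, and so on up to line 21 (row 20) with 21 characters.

Answer: @
@@
@·@
@@@@
@···@
@@··@@
@·@·@·@
@@@@@@@@
@·······@
@@······@@
@·@·····@·@
@@@@····@@@@
@···@···@···@
@@··@@··@@··@@
@·@·@·@·@·@·@·@
@@@@@@@@@@@@@@@@
@···············@
@@··············@@
@·@·············@·@
@@@@············@@@@
@···@···········@···@

Derivation:
r0=0: @
r1=1: @@
r2=10: @·@
r3=11: @@@@
r4=100: @···@
r5=101: @@··@@
r6=110: @·@·@·@
r7=111: @@@@@@@@
r8=1000: @·······@
r9=1001: @@······@@
r10=1010: @·@·····@·@
r11=1011: @@@@····@@@@
r12=1100: @···@···@···@
r13=1101: @@··@@··@@··@@
r14=1110: @·@·@·@·@·@·@·@
r15=1111: @@@@@@@@@@@@@@@@
r16=10000: @···············@
r17=10001: @@··············@@
r18=10010: @·@·············@·@
r19=10011: @@@@············@@@@
r20=10100: @···@···········@···@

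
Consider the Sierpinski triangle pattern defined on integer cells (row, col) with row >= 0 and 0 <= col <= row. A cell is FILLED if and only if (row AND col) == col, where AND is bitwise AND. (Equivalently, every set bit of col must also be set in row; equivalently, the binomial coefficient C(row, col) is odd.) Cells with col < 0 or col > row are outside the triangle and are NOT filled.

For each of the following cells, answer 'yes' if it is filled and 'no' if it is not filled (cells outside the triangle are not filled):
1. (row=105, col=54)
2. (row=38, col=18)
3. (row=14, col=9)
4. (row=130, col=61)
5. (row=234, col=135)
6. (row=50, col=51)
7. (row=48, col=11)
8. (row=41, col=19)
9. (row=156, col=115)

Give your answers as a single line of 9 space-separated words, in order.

(105,54): row=0b1101001, col=0b110110, row AND col = 0b100000 = 32; 32 != 54 -> empty
(38,18): row=0b100110, col=0b10010, row AND col = 0b10 = 2; 2 != 18 -> empty
(14,9): row=0b1110, col=0b1001, row AND col = 0b1000 = 8; 8 != 9 -> empty
(130,61): row=0b10000010, col=0b111101, row AND col = 0b0 = 0; 0 != 61 -> empty
(234,135): row=0b11101010, col=0b10000111, row AND col = 0b10000010 = 130; 130 != 135 -> empty
(50,51): col outside [0, 50] -> not filled
(48,11): row=0b110000, col=0b1011, row AND col = 0b0 = 0; 0 != 11 -> empty
(41,19): row=0b101001, col=0b10011, row AND col = 0b1 = 1; 1 != 19 -> empty
(156,115): row=0b10011100, col=0b1110011, row AND col = 0b10000 = 16; 16 != 115 -> empty

Answer: no no no no no no no no no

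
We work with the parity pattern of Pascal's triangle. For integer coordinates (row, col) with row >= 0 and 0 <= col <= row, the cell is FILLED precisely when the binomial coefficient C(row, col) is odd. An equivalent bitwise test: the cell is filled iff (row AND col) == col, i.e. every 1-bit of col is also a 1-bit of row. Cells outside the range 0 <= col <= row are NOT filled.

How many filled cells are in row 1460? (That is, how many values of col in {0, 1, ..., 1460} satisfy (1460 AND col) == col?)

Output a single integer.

1460 in binary = 10110110100
popcount(1460) = number of 1-bits in 10110110100 = 6
A col c satisfies (1460 AND c) == c iff every set bit of c is also set in 1460; each of the 6 set bits of 1460 can independently be on or off in c.
count = 2^6 = 64

Answer: 64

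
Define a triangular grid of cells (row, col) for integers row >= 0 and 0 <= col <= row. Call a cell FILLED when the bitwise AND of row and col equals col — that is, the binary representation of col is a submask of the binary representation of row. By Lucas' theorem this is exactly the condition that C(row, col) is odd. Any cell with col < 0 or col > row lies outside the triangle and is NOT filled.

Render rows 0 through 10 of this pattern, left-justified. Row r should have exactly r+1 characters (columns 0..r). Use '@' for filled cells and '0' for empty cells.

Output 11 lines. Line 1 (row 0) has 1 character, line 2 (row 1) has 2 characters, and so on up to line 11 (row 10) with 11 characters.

Answer: @
@@
@0@
@@@@
@000@
@@00@@
@0@0@0@
@@@@@@@@
@0000000@
@@000000@@
@0@00000@0@

Derivation:
r0=0: @
r1=1: @@
r2=10: @0@
r3=11: @@@@
r4=100: @000@
r5=101: @@00@@
r6=110: @0@0@0@
r7=111: @@@@@@@@
r8=1000: @0000000@
r9=1001: @@000000@@
r10=1010: @0@00000@0@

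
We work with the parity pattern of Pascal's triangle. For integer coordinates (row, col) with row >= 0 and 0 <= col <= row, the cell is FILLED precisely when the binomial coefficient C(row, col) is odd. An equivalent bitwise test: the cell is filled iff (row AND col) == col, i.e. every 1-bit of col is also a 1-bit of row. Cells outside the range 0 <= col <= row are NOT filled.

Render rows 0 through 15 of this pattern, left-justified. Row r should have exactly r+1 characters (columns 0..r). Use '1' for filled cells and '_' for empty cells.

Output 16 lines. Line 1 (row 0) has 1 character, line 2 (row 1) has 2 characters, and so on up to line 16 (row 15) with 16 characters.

r0=0: 1
r1=1: 11
r2=10: 1_1
r3=11: 1111
r4=100: 1___1
r5=101: 11__11
r6=110: 1_1_1_1
r7=111: 11111111
r8=1000: 1_______1
r9=1001: 11______11
r10=1010: 1_1_____1_1
r11=1011: 1111____1111
r12=1100: 1___1___1___1
r13=1101: 11__11__11__11
r14=1110: 1_1_1_1_1_1_1_1
r15=1111: 1111111111111111

Answer: 1
11
1_1
1111
1___1
11__11
1_1_1_1
11111111
1_______1
11______11
1_1_____1_1
1111____1111
1___1___1___1
11__11__11__11
1_1_1_1_1_1_1_1
1111111111111111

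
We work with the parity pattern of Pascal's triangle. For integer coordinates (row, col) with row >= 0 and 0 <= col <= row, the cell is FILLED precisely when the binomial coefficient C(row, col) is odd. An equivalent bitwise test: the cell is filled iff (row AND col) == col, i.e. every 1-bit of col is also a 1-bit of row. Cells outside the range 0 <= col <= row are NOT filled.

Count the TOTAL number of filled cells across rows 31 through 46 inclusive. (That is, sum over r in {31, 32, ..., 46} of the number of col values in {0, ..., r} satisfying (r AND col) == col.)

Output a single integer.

Answer: 162

Derivation:
r31=11111 pc5: +32 =32
r32=100000 pc1: +2 =34
r33=100001 pc2: +4 =38
r34=100010 pc2: +4 =42
r35=100011 pc3: +8 =50
r36=100100 pc2: +4 =54
r37=100101 pc3: +8 =62
r38=100110 pc3: +8 =70
r39=100111 pc4: +16 =86
r40=101000 pc2: +4 =90
r41=101001 pc3: +8 =98
r42=101010 pc3: +8 =106
r43=101011 pc4: +16 =122
r44=101100 pc3: +8 =130
r45=101101 pc4: +16 =146
r46=101110 pc4: +16 =162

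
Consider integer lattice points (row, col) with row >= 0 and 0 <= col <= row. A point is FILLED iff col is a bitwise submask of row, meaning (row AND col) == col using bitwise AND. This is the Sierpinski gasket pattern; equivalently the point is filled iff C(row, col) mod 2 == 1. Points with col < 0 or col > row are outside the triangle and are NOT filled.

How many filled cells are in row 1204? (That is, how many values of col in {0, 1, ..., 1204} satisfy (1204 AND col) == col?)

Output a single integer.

Answer: 32

Derivation:
1204 in binary = 10010110100
popcount(1204) = number of 1-bits in 10010110100 = 5
A col c satisfies (1204 AND c) == c iff every set bit of c is also set in 1204; each of the 5 set bits of 1204 can independently be on or off in c.
count = 2^5 = 32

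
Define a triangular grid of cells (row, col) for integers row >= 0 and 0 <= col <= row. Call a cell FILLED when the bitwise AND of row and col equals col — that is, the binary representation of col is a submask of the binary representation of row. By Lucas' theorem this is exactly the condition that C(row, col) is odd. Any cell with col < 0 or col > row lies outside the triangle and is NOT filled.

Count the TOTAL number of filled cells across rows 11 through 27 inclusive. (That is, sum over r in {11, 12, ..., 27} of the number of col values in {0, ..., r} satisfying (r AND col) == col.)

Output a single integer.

r11=1011 pc3: +8 =8
r12=1100 pc2: +4 =12
r13=1101 pc3: +8 =20
r14=1110 pc3: +8 =28
r15=1111 pc4: +16 =44
r16=10000 pc1: +2 =46
r17=10001 pc2: +4 =50
r18=10010 pc2: +4 =54
r19=10011 pc3: +8 =62
r20=10100 pc2: +4 =66
r21=10101 pc3: +8 =74
r22=10110 pc3: +8 =82
r23=10111 pc4: +16 =98
r24=11000 pc2: +4 =102
r25=11001 pc3: +8 =110
r26=11010 pc3: +8 =118
r27=11011 pc4: +16 =134

Answer: 134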